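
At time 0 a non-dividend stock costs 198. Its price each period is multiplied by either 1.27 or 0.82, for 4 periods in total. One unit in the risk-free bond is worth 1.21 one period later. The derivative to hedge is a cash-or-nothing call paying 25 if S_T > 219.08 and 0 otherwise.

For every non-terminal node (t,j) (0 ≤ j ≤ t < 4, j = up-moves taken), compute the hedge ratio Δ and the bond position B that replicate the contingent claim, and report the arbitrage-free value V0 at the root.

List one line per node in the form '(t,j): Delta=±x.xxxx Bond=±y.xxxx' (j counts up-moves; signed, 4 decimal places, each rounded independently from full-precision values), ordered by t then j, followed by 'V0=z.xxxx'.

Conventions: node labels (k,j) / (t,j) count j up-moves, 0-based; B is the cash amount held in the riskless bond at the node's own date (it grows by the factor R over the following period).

(0,0): Delta=0.0476 Bond=1.2069
(1,0): Delta=0.1755 Bond=-19.3148
(1,1): Delta=0.0349 Bond=4.6566
(2,0): Delta=0.0000 Bond=0.0000
(2,1): Delta=0.1930 Bond=-26.9664
(2,2): Delta=0.0192 Bond=10.6500
(3,0): Delta=0.0000 Bond=0.0000
(3,1): Delta=0.0000 Bond=0.0000
(3,2): Delta=0.2121 Bond=-37.6492
(3,3): Delta=0.0000 Bond=20.6612
V0=10.6288

Under the risk-neutral measure, an up-move has probability p* = (R−d)/(u−d) = 0.8667 and values discount at R = 1.21.
Terminal payoffs: V(4,0)=0.0000, V(4,1)=0.0000, V(4,2)=0.0000, V(4,3)=25.0000, V(4,4)=25.0000
  t=3,j=0: stock 109.1709 → up 138.6470 (V=0.0000), down 89.5201 (V=0.0000). Price 0.0000; hedge Δ=0.0000, bond B=0.0000.
  t=3,j=1: stock 169.0817 → up 214.7338 (V=0.0000), down 138.6470 (V=0.0000). Price 0.0000; hedge Δ=0.0000, bond B=0.0000.
  t=3,j=2: stock 261.8704 → up 332.5755 (V=25.0000), down 214.7338 (V=0.0000). Price 17.9063; hedge Δ=0.2121, bond B=-37.6492.
  t=3,j=3: stock 405.5798 → up 515.0864 (V=25.0000), down 332.5755 (V=25.0000). Price 20.6612; hedge Δ=0.0000, bond B=20.6612.
  t=2,j=0: stock 133.1352 → up 169.0817 (V=0.0000), down 109.1709 (V=0.0000). Price 0.0000; hedge Δ=0.0000, bond B=0.0000.
  t=2,j=1: stock 206.1972 → up 261.8704 (V=17.9063), down 169.0817 (V=0.0000). Price 12.8255; hedge Δ=0.1930, bond B=-26.9664.
  t=2,j=2: stock 319.3542 → up 405.5798 (V=20.6612), down 261.8704 (V=17.9063). Price 16.7718; hedge Δ=0.0192, bond B=10.6500.
  t=1,j=0: stock 162.3600 → up 206.1972 (V=12.8255), down 133.1352 (V=0.0000). Price 9.1863; hedge Δ=0.1755, bond B=-19.3148.
  t=1,j=1: stock 251.4600 → up 319.3542 (V=16.7718), down 206.1972 (V=12.8255). Price 13.4261; hedge Δ=0.0349, bond B=4.6566.
  t=0,j=0: stock 198.0000 → up 251.4600 (V=13.4261), down 162.3600 (V=9.1863). Price 10.6288; hedge Δ=0.0476, bond B=1.2069.
Verification: the root portfolio costs Δ(0,0)·S0 + B(0,0) = 10.6288, matching V0.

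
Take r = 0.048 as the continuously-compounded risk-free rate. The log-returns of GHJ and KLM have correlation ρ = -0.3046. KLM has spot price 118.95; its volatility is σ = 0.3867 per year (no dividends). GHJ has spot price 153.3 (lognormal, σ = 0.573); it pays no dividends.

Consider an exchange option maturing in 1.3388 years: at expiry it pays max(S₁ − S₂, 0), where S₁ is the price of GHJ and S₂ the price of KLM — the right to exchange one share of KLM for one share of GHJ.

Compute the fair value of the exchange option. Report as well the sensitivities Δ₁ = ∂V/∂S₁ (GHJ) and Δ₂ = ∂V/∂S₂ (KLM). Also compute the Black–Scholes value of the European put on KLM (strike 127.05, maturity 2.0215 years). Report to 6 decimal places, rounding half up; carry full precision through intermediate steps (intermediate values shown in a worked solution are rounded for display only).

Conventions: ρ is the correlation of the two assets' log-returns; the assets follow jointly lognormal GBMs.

exchange price = 66.453024
Δ1 = 0.768214
Δ2 = -0.431393
price(KLM put K=127.05) = 23.585938

σ_eff = √(σ₁² + σ₂² − 2ρσ₁σ₂) = √(0.573² + 0.3867² − 2·-0.3046·0.573·0.3867) = 0.782849
d₁ = (ln(S₁/S₂) + (q₂ − q₁ + σ_eff²/2)T) / (σ_eff√T) = (ln(153.3/118.95) + (0.0 − 0.0 + 0.306426)·1.3388) / 0.905807 = 0.732978
d₂ = d₁ − σ_eff√T = 0.732978 − 0.905807 = -0.172829
N(d₁) = 0.768214,  N(d₂) = 0.431393
V = S₁·e^{−q₁T}·N(d₁) − S₂·e^{−q₂T}·N(d₂) = 117.767222 − 51.314198 = 66.453024
Δ₁ = e^{−q₁T}·N(d₁) = 0.768214;  Δ₂ = −e^{−q₂T}·N(d₂) = -0.431393
[vanilla: KLM put K=127.05]
σ√T = 0.3867·√2.0215 = 0.549808
d₁ = (ln(S/K) + (r+σ²/2)T) / (σ√T) = (ln(118.95/127.05) + (0.048+0.3867²/2)·2.0215) / 0.549808 = (-0.065877 + 0.248176) / 0.549808 = 0.331568
d₂ = d₁ − σ√T = 0.331568 − 0.549808 = -0.218240
e^{−rT} = 0.907527
N(−d₁) = 0.370108,  N(−d₂) = 0.586379
price = K·e^{−rT}·N(−d₂) − S·N(−d₁) = 67.610237 − 44.024299 = 23.585938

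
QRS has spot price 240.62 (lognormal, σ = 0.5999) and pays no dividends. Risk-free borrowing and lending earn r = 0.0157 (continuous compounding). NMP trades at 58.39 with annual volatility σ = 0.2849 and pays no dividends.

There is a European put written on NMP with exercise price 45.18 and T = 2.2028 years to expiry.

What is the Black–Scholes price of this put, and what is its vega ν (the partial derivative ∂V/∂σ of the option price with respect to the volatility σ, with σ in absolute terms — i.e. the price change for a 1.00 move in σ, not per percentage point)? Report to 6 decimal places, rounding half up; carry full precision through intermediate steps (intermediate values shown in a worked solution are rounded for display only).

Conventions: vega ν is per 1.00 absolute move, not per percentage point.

σ√T = 0.2849·√2.2028 = 0.422844
d₁ = (ln(S/K) + (r+σ²/2)T) / (σ√T) = (ln(58.39/45.18) + (0.0157+0.2849²/2)·2.2028) / 0.422844 = (0.256490 + 0.123982) / 0.422844 = 0.899794
d₂ = d₁ − σ√T = 0.899794 − 0.422844 = 0.476951
e^{−rT} = 0.966007
N(−d₁) = 0.184115,  N(−d₂) = 0.316699
Put price V = K·e^{−rT}·N(−d₂) − S·N(−d₁) = 13.822060 − 10.750464 = 3.071596
φ(d₁) = (1/√(2π))·e^{−d₁²/2} = 0.266134
ν = S·φ(d₁)·√T = 23.063601

price = 3.071596
ν = 23.063601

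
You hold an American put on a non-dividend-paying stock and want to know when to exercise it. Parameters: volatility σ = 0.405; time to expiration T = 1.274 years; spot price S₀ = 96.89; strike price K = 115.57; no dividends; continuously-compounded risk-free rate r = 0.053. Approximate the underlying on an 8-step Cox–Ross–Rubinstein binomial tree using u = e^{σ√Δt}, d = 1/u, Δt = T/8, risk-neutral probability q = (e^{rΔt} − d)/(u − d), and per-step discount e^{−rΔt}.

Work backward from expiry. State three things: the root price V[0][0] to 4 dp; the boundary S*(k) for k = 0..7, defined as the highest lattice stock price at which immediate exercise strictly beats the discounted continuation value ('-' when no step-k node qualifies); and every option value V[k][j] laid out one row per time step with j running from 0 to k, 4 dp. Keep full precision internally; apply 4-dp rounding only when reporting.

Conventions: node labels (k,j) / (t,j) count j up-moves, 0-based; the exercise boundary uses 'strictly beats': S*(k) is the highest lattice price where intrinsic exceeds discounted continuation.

price = 26.5898
boundary = - - 70.1290 59.6633 70.1290 59.6633 70.1290 82.4306
tree:
26.5898
35.3114 17.8219
45.4410 25.2054 10.3173
55.9067 34.4877 15.8199 4.6728
64.8106 45.4410 23.4953 7.9716 1.2626
72.3857 55.9067 33.5195 13.2946 2.4763 0.0000
78.8303 64.8106 45.4410 21.4855 4.8565 0.0000 0.0000
84.3132 72.3857 55.9067 33.1394 9.5247 0.0000 0.0000 0.0000
88.9778 78.8303 64.8106 45.4410 18.6800 0.0000 0.0000 0.0000 0.0000

Δt=0.15925  u=1.17541  d=0.85076  q=0.48579  discount=0.99160
step 8 (expiry): payoffs max(K−S,0) = 88.9778 78.8303 64.8106 45.4410 18.6800 0.0000 0.0000 0.0000 0.0000
step 7: (k=7,j=0): S=31.2568, K−S=84.3132, hold=83.3419 ⇒ V=84.3132 exercise | (k=7,j=1): S=43.1843, K−S=72.3857, hold=71.4144 ⇒ V=72.3857 exercise | (k=7,j=2): S=59.6633, K−S=55.9067, hold=54.9354 ⇒ V=55.9067 exercise | (k=7,j=3): S=82.4306, K−S=33.1394, hold=32.1681 ⇒ V=33.1394 exercise | (k=7,j=4): S=113.8858, K−S=1.6842, hold=9.5247 ⇒ V=9.5247 continue | (k=7,j=5): S=157.3442, K−S=0.0000, hold=0.0000 ⇒ V=0.0000 continue | (k=7,j=6): S=217.3862, K−S=0.0000, hold=0.0000 ⇒ V=0.0000 continue | (k=7,j=7): S=300.3401, K−S=0.0000, hold=0.0000 ⇒ V=0.0000 continue  boundary S*=82.4306
step 6: (k=6,j=0): S=36.7397, K−S=78.8303, hold=77.8590 ⇒ V=78.8303 exercise | (k=6,j=1): S=50.7594, K−S=64.8106, hold=63.8393 ⇒ V=64.8106 exercise | (k=6,j=2): S=70.1290, K−S=45.4410, hold=44.4697 ⇒ V=45.4410 exercise | (k=6,j=3): S=96.8900, K−S=18.6800, hold=21.4855 ⇒ V=21.4855 continue | (k=6,j=4): S=133.8629, K−S=0.0000, hold=4.8565 ⇒ V=4.8565 continue | (k=6,j=5): S=184.9445, K−S=0.0000, hold=0.0000 ⇒ V=0.0000 continue | (k=6,j=6): S=255.5187, K−S=0.0000, hold=0.0000 ⇒ V=0.0000 continue  boundary S*=70.1290
step 5: (k=5,j=0): S=43.1843, K−S=72.3857, hold=71.4144 ⇒ V=72.3857 exercise | (k=5,j=1): S=59.6633, K−S=55.9067, hold=54.9354 ⇒ V=55.9067 exercise | (k=5,j=2): S=82.4306, K−S=33.1394, hold=33.5195 ⇒ V=33.5195 continue | (k=5,j=3): S=113.8858, K−S=1.6842, hold=13.2946 ⇒ V=13.2946 continue | (k=5,j=4): S=157.3442, K−S=0.0000, hold=2.4763 ⇒ V=2.4763 continue | (k=5,j=5): S=217.3862, K−S=0.0000, hold=0.0000 ⇒ V=0.0000 continue  boundary S*=59.6633
step 4: (k=4,j=0): S=50.7594, K−S=64.8106, hold=63.8393 ⇒ V=64.8106 exercise | (k=4,j=1): S=70.1290, K−S=45.4410, hold=44.6527 ⇒ V=45.4410 exercise | (k=4,j=2): S=96.8900, K−S=18.6800, hold=23.4953 ⇒ V=23.4953 continue | (k=4,j=3): S=133.8629, K−S=0.0000, hold=7.9716 ⇒ V=7.9716 continue | (k=4,j=4): S=184.9445, K−S=0.0000, hold=1.2626 ⇒ V=1.2626 continue  boundary S*=70.1290
step 3: (k=3,j=0): S=59.6633, K−S=55.9067, hold=54.9354 ⇒ V=55.9067 exercise | (k=3,j=1): S=82.4306, K−S=33.1394, hold=34.4877 ⇒ V=34.4877 continue | (k=3,j=2): S=113.8858, K−S=1.6842, hold=15.8199 ⇒ V=15.8199 continue | (k=3,j=3): S=157.3442, K−S=0.0000, hold=4.6728 ⇒ V=4.6728 continue  boundary S*=59.6633
step 2: (k=2,j=0): S=70.1290, K−S=45.4410, hold=45.1191 ⇒ V=45.4410 exercise | (k=2,j=1): S=96.8900, K−S=18.6800, hold=25.2054 ⇒ V=25.2054 continue | (k=2,j=2): S=133.8629, K−S=0.0000, hold=10.3173 ⇒ V=10.3173 continue  boundary S*=70.1290
step 1: (k=1,j=0): S=82.4306, K−S=33.1394, hold=35.3114 ⇒ V=35.3114 continue | (k=1,j=1): S=113.8858, K−S=1.6842, hold=17.8219 ⇒ V=17.8219 continue  boundary S*=-
step 0: (k=0,j=0): S=96.8900, K−S=18.6800, hold=26.5898 ⇒ V=26.5898 continue  boundary S*=-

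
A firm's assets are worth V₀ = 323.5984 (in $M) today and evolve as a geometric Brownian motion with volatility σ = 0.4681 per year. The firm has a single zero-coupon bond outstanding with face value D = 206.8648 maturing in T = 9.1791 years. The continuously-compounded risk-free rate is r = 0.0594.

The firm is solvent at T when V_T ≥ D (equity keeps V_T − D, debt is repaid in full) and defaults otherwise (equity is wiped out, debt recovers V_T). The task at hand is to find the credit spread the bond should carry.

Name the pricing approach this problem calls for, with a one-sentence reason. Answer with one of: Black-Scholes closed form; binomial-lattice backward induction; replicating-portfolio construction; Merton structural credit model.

Key observation: the asked-for credit quantity lives on the firm's capital structure — asset value, asset volatility, debt face 206.8648 — which is the structural model's domain.

framework: Merton structural credit model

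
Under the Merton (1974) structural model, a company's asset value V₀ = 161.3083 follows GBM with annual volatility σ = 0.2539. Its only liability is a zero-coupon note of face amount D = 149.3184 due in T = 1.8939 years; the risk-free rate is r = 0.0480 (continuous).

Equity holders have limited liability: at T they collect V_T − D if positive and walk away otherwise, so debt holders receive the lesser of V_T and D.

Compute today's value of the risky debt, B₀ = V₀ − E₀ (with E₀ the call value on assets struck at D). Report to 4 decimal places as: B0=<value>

With assets at 161.3083 and a single debt payment of 149.3184 at 1.8939 years:
d₁ = [ln(V₀/D) + (r + σ²/2)T] / (σ√T)
   = [ln(161.3083/149.3184) + (0.0480 + 0.5·0.2539²)·1.8939] / (0.2539·√1.8939)
   = [0.077237 + 0.151953] / 0.349415 = 0.655923
d₂ = d₁ − σ√T = 0.655923 − 0.349415 = 0.306508
N(d₁) = 0.744063,  N(d₂) = 0.620391,  e^(−rT) = 0.913102
E₀ = V₀·N(d₁) − D·e^(−rT)·N(d₂)
   = 161.3083·0.744063 − 149.3184·0.913102·0.620391 = 35.437576
B₀ = V₀ − E₀ = 161.3083 − 35.437576 = 125.870724

B0=125.8707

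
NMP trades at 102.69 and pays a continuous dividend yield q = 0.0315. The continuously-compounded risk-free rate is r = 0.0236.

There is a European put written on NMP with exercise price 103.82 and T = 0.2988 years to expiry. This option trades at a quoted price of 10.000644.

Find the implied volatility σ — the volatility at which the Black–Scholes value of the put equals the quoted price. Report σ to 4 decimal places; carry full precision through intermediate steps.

At σ = 0.4175 the Black–Scholes value reproduces the quote:
σ√T = 0.4175·√0.2988 = 0.228216
d₁ = (ln(S/K) + (r−q+σ²/2)T) / (σ√T) = (ln(102.69/103.82) + (0.0236−0.0315+0.4175²/2)·0.2988) / 0.228216 = (-0.010944 + 0.023681) / 0.228216 = 0.055811
d₂ = d₁ − σ√T = 0.055811 − 0.228216 = -0.172406
e^{−rT} = 0.992973
e^{−qT} = 0.990632
N(−d₁) = 0.477746,  N(−d₂) = 0.568441
V = K·e^{−rT}·N(−d₂) − S·e^{−qT}·N(−d₁) = 58.600812 − 48.600169 = 10.000644 (equal to the quote); since ∂V/∂σ > 0 for all σ, the implied volatility is unique

sigma = 0.4175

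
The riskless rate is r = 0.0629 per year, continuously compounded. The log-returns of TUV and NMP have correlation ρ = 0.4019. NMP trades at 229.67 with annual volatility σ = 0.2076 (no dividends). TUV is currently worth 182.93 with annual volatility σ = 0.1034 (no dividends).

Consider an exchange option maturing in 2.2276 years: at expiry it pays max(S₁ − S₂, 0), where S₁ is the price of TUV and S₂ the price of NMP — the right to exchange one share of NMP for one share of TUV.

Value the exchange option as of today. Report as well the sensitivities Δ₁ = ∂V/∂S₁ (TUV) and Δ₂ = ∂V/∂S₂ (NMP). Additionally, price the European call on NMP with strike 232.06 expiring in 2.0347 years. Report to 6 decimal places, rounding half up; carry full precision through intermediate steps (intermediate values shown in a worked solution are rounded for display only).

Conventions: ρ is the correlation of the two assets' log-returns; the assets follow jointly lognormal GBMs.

σ_eff = √(σ₁² + σ₂² − 2ρσ₁σ₂) = √(0.1034² + 0.2076² − 2·0.4019·0.1034·0.2076) = 0.191142
d₁ = (ln(S₁/S₂) + (q₂ − q₁ + σ_eff²/2)T) / (σ_eff√T) = (ln(182.93/229.67) + (0.0 − 0.0 + 0.018268)·2.2276) / 0.285282 = -0.654957
d₂ = d₁ − σ_eff√T = -0.654957 − 0.285282 = -0.940239
N(d₁) = 0.256248,  N(d₂) = 0.173548
V = S₁·e^{−q₁T}·N(d₁) − S₂·e^{−q₂T}·N(d₂) = 46.875387 − 39.858673 = 7.016714
Δ₁ = e^{−q₁T}·N(d₁) = 0.256248;  Δ₂ = −e^{−q₂T}·N(d₂) = -0.173548
[vanilla: NMP call K=232.06]
σ√T = 0.2076·√2.0347 = 0.296127
d₁ = (ln(S/K) + (r+σ²/2)T) / (σ√T) = (ln(229.67/232.06) + (0.0629+0.2076²/2)·2.0347) / 0.296127 = (-0.010352 + 0.171828) / 0.296127 = 0.545293
d₂ = d₁ − σ√T = 0.545293 − 0.296127 = 0.249166
e^{−rT} = 0.879869
N(d₁) = 0.707224,  N(d₂) = 0.598384
price = S·N(d₁) − K·e^{−rT}·N(d₂) = 162.428098 − 122.179385 = 40.248713

exchange price = 7.016714
Δ1 = 0.256248
Δ2 = -0.173548
price(NMP call K=232.06) = 40.248713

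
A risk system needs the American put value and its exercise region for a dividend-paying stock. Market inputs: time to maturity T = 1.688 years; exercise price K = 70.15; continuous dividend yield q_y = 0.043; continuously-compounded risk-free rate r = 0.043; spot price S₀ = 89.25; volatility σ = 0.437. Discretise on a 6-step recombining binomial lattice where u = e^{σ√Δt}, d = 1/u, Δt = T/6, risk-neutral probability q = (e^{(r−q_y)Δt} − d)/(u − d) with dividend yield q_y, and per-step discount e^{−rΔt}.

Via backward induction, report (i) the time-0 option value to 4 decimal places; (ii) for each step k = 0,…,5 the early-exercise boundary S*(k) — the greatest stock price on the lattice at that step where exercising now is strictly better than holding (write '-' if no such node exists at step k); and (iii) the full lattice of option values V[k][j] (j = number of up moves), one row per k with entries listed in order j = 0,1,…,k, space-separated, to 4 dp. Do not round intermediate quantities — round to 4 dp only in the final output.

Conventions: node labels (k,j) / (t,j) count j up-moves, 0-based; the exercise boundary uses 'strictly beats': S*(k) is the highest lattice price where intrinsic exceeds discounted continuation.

Δt=0.28133  u=1.26085  d=0.79311  q=0.44231  discount=0.98798
step 6 (expiry): payoffs max(K−S,0) = 47.9363 34.8357 14.0091 0.0000 0.0000 0.0000 0.0000
step 5: (k=5,j=0): S=28.0082, K−S=42.1418, hold=41.6350 ⇒ V=42.1418 exercise | (k=5,j=1): S=44.5261, K−S=25.6239, hold=25.3158 ⇒ V=25.6239 exercise | (k=5,j=2): S=70.7854, K−S=0.0000, hold=7.7188 ⇒ V=7.7188 continue | (k=5,j=3): S=112.5311, K−S=0.0000, hold=0.0000 ⇒ V=0.0000 continue | (k=5,j=4): S=178.8965, K−S=0.0000, hold=0.0000 ⇒ V=0.0000 continue | (k=5,j=5): S=284.4007, K−S=0.0000, hold=0.0000 ⇒ V=0.0000 continue  boundary S*=44.5261
step 4: (k=4,j=0): S=35.3143, K−S=34.8357, hold=34.4169 ⇒ V=34.8357 exercise | (k=4,j=1): S=56.1409, K−S=14.0091, hold=17.4914 ⇒ V=17.4914 continue | (k=4,j=2): S=89.2500, K−S=0.0000, hold=4.2529 ⇒ V=4.2529 continue | (k=4,j=3): S=141.8852, K−S=0.0000, hold=0.0000 ⇒ V=0.0000 continue | (k=4,j=4): S=225.5622, K−S=0.0000, hold=0.0000 ⇒ V=0.0000 continue  boundary S*=35.3143
step 3: (k=3,j=0): S=44.5261, K−S=25.6239, hold=26.8375 ⇒ V=26.8375 continue | (k=3,j=1): S=70.7854, K−S=0.0000, hold=11.4960 ⇒ V=11.4960 continue | (k=3,j=2): S=112.5311, K−S=0.0000, hold=2.3433 ⇒ V=2.3433 continue | (k=3,j=3): S=178.8965, K−S=0.0000, hold=0.0000 ⇒ V=0.0000 continue  boundary S*=-
step 2: (k=2,j=0): S=56.1409, K−S=14.0091, hold=19.8107 ⇒ V=19.8107 continue | (k=2,j=1): S=89.2500, K−S=0.0000, hold=7.3581 ⇒ V=7.3581 continue | (k=2,j=2): S=141.8852, K−S=0.0000, hold=1.2911 ⇒ V=1.2911 continue  boundary S*=-
step 1: (k=1,j=0): S=70.7854, K−S=0.0000, hold=14.1308 ⇒ V=14.1308 continue | (k=1,j=1): S=112.5311, K−S=0.0000, hold=4.6184 ⇒ V=4.6184 continue  boundary S*=-
step 0: (k=0,j=0): S=89.2500, K−S=0.0000, hold=9.8040 ⇒ V=9.8040 continue  boundary S*=-

price = 9.8040
boundary = - - - - 35.3143 44.5261
tree:
9.8040
14.1308 4.6184
19.8107 7.3581 1.2911
26.8375 11.4960 2.3433 0.0000
34.8357 17.4914 4.2529 0.0000 0.0000
42.1418 25.6239 7.7188 0.0000 0.0000 0.0000
47.9363 34.8357 14.0091 0.0000 0.0000 0.0000 0.0000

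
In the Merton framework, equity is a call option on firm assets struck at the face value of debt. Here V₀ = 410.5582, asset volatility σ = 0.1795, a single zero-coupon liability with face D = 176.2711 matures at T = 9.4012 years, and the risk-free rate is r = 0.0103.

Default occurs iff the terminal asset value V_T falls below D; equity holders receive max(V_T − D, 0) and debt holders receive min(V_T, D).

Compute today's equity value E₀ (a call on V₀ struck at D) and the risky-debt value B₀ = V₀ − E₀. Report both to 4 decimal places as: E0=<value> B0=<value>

Apply the equity-as-call identities (strike 176.2711, horizon 9.4012 years):
d₁ = [ln(V₀/D) + (r + σ²/2)T] / (σ√T)
   = [ln(410.5582/176.2711) + (0.0103 + 0.5·0.1795²)·9.4012] / (0.1795·√9.4012)
   = [0.845495 + 0.248287] / 0.550372 = 1.987350
d₂ = d₁ − σ√T = 1.987350 − 0.550372 = 1.436979
N(d₁) = 0.976558,  N(d₂) = 0.924638,  e^(−rT) = 0.907708
E₀ = V₀·N(d₁) − D·e^(−rT)·N(d₂)
   = 410.5582·0.976558 − 176.2711·0.907708·0.924638 = 252.989393
B₀ = V₀ − E₀ = 410.5582 − 252.989393 = 157.568807

E0=252.9894 B0=157.5688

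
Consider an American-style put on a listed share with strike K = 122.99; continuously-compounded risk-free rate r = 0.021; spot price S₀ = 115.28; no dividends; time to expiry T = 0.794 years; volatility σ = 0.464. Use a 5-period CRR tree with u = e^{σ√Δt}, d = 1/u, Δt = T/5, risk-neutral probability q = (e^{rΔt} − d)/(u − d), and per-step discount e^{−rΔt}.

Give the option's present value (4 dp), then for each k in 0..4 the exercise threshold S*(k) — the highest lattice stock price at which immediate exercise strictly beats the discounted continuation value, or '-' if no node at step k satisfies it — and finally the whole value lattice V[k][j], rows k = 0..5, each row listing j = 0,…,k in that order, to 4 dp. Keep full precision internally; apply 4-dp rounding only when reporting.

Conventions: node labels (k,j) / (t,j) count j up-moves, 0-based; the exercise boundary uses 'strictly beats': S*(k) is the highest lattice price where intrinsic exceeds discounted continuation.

price = 23.2390
boundary = - - - 66.1984 79.6434
tree:
23.2390
32.7084 12.4188
44.2031 19.6065 4.1683
56.7916 29.9149 7.7865 0.0000
67.9669 43.3466 14.5453 0.0000 0.0000
77.2556 56.7916 27.1710 0.0000 0.0000 0.0000

params: Δt=0.15880 u=1.20310 d=0.83119 q=0.46289 e^(-rΔt)=0.99667
t_5 payoffs: 77.2556 56.7916 27.1710 0.0000 0.0000 0.0000
t_4: node(4,0) S=55.0231 payoff=67.9669 vs cont=67.5574 → 67.9669 [stop]  node(4,1) S=79.6434 payoff=43.3466 vs cont=42.9372 → 43.3466 [stop]  node(4,2) S=115.2800 payoff=7.7100 vs cont=14.5453 → 14.5453 [wait]  node(4,3) S=166.8624 payoff=0.0000 vs cont=0.0000 → 0.0000 [wait]  node(4,4) S=241.5254 payoff=0.0000 vs cont=0.0000 → 0.0000 [wait]  ⇒ S*(4)=79.6434
t_3: node(3,0) S=66.1984 payoff=56.7916 vs cont=56.3822 → 56.7916 [stop]  node(3,1) S=95.8190 payoff=27.1710 vs cont=29.9149 → 29.9149 [wait]  node(3,2) S=138.6935 payoff=0.0000 vs cont=7.7865 → 7.7865 [wait]  node(3,3) S=200.7523 payoff=0.0000 vs cont=0.0000 → 0.0000 [wait]  ⇒ S*(3)=66.1984
t_2: node(2,0) S=79.6434 payoff=43.3466 vs cont=44.2031 → 44.2031 [wait]  node(2,1) S=115.2800 payoff=7.7100 vs cont=19.6065 → 19.6065 [wait]  node(2,2) S=166.8624 payoff=0.0000 vs cont=4.1683 → 4.1683 [wait]  ⇒ S*(2)=-
t_1: node(1,0) S=95.8190 payoff=27.1710 vs cont=32.7084 → 32.7084 [wait]  node(1,1) S=138.6935 payoff=0.0000 vs cont=12.4188 → 12.4188 [wait]  ⇒ S*(1)=-
t_0: node(0,0) S=115.2800 payoff=7.7100 vs cont=23.2390 → 23.2390 [wait]  ⇒ S*(0)=-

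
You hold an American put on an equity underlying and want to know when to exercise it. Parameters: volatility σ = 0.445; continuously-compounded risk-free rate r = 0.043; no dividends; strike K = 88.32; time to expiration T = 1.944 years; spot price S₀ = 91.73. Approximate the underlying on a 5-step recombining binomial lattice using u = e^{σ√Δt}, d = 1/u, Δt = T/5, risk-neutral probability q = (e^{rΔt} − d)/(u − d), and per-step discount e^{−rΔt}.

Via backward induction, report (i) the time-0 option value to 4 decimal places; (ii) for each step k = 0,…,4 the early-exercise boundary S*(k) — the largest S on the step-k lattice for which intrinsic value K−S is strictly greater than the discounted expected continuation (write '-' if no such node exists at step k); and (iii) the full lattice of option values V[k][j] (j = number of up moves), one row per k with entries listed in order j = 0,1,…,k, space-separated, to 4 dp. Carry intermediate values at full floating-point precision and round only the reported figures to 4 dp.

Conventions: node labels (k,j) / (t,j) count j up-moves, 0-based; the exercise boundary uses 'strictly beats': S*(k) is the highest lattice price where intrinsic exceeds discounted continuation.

params: Δt=0.38880 u=1.31979 d=0.75769 q=0.46107 e^(-rΔt)=0.98342
t_5 payoffs: 65.4122 48.4180 18.8167 0.0000 0.0000 0.0000
t_4: node(4,0) S=30.2335 payoff=58.0865 vs cont=56.6222 → 58.0865 [stop]  node(4,1) S=52.6623 payoff=35.6577 vs cont=34.1934 → 35.6577 [stop]  node(4,2) S=91.7300 payoff=0.0000 vs cont=9.9728 → 9.9728 [wait]  node(4,3) S=159.7801 payoff=0.0000 vs cont=0.0000 → 0.0000 [wait]  node(4,4) S=278.3133 payoff=0.0000 vs cont=0.0000 → 0.0000 [wait]  ⇒ S*(4)=52.6623
t_3: node(3,0) S=39.9020 payoff=48.4180 vs cont=46.9537 → 48.4180 [stop]  node(3,1) S=69.5033 payoff=18.8167 vs cont=23.4204 → 23.4204 [wait]  node(3,2) S=121.0646 payoff=0.0000 vs cont=5.2856 → 5.2856 [wait]  node(3,3) S=210.8766 payoff=0.0000 vs cont=0.0000 → 0.0000 [wait]  ⇒ S*(3)=39.9020
t_2: node(2,0) S=52.6623 payoff=35.6577 vs cont=36.2808 → 36.2808 [wait]  node(2,1) S=91.7300 payoff=0.0000 vs cont=14.8094 → 14.8094 [wait]  node(2,2) S=159.7801 payoff=0.0000 vs cont=2.8013 → 2.8013 [wait]  ⇒ S*(2)=-
t_1: node(1,0) S=69.5033 payoff=18.8167 vs cont=25.9437 → 25.9437 [wait]  node(1,1) S=121.0646 payoff=0.0000 vs cont=9.1191 → 9.1191 [wait]  ⇒ S*(1)=-
t_0: node(0,0) S=91.7300 payoff=0.0000 vs cont=17.8849 → 17.8849 [wait]  ⇒ S*(0)=-

price = 17.8849
boundary = - - - 39.9020 52.6623
tree:
17.8849
25.9437 9.1191
36.2808 14.8094 2.8013
48.4180 23.4204 5.2856 0.0000
58.0865 35.6577 9.9728 0.0000 0.0000
65.4122 48.4180 18.8167 0.0000 0.0000 0.0000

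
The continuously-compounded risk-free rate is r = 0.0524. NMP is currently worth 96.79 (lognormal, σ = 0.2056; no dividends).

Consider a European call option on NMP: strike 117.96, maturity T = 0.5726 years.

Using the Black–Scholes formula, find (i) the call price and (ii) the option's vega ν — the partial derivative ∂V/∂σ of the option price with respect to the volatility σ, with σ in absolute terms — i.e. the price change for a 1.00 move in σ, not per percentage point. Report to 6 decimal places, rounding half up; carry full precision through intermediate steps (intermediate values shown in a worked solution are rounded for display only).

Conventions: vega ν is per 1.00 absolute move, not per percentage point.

price = 1.169930
ν = 17.708910

σ√T = 0.2056·√0.5726 = 0.155578
d₁ = (ln(S/K) + (r+σ²/2)T) / (σ√T) = (ln(96.79/117.96) + (0.0524+0.2056²/2)·0.5726) / 0.155578 = (-0.197802 + 0.042107) / 0.155578 = -1.000753
d₂ = d₁ − σ√T = -1.000753 − 0.155578 = -1.156331
e^{−rT} = 0.970441
N(d₁) = 0.158473,  N(d₂) = 0.123773
Call price V = S·N(d₁) − K·e^{−rT}·N(d₂) = 15.338612 − 14.168682 = 1.169930
φ(d₁) = (1/√(2π))·e^{−d₁²/2} = 0.241789
ν = S·φ(d₁)·√T = 17.708910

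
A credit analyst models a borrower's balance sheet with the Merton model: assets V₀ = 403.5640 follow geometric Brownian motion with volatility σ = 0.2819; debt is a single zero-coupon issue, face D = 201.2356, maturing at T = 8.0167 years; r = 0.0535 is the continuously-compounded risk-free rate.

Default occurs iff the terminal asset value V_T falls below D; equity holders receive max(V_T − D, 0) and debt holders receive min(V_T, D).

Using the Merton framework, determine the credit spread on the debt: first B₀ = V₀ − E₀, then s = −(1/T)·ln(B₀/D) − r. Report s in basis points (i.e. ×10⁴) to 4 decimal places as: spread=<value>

Apply the equity-as-call identities (strike 201.2356, horizon 8.0167 years):
d₁ = [ln(V₀/D) + (r + σ²/2)T] / (σ√T)
   = [ln(403.5640/201.2356) + (0.0535 + 0.5·0.2819²)·8.0167] / (0.2819·√8.0167)
   = [0.695859 + 0.747427] / 0.798165 = 1.808255
d₂ = d₁ − σ√T = 1.808255 − 0.798165 = 1.010089
N(d₁) = 0.964717,  N(d₂) = 0.843774,  e^(−rT) = 0.651229
E₀ = V₀·N(d₁) − D·e^(−rT)·N(d₂)
   = 403.5640·0.964717 − 201.2356·0.651229·0.843774 = 278.747886
B₀ = V₀ − E₀ = 403.5640 − 278.747886 = 124.816114
spread = −(1/T)·ln(B₀/D) − r = −(1/8.0167)·ln(124.816114/201.2356) − 0.0535 = 0.00607998
in basis points: 0.00607998 × 10⁴ = 60.7998 bp

spread=60.7998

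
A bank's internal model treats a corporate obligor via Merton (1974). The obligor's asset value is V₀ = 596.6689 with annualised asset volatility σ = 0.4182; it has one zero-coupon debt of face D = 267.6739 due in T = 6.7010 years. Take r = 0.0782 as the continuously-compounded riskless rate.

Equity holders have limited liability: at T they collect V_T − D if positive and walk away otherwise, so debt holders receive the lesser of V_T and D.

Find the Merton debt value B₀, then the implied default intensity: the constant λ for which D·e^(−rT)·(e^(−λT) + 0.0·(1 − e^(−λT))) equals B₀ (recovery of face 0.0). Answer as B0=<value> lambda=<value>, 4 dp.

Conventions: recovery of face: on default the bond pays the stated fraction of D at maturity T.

B0=142.4137 lambda=0.0160

Equity is a call on the firm's assets struck at D = 267.6739:
d₁ = [ln(V₀/D) + (r + σ²/2)T] / (σ√T)
   = [ln(596.6689/267.6739) + (0.0782 + 0.5·0.4182²)·6.7010] / (0.4182·√6.7010)
   = [0.801593 + 1.109991] / 1.082565 = 1.765792
d₂ = d₁ − σ√T = 1.765792 − 1.082565 = 0.683228
N(d₁) = 0.961285,  N(d₂) = 0.752768,  e^(−rT) = 0.592136
E₀ = V₀·N(d₁) − D·e^(−rT)·N(d₂)
   = 596.6689·0.961285 − 267.6739·0.592136·0.752768 = 454.255246
B₀ = V₀ − E₀ = 596.6689 − 454.255246 = 142.413654
e^(−λT) = (B₀·e^(rT)/D − 0)/(1 − 0) = (142.4137·1.688800/267.6739 − 0)/1 = 0.89851215
λ = −ln(0.89851215)/6.7010 = 0.015970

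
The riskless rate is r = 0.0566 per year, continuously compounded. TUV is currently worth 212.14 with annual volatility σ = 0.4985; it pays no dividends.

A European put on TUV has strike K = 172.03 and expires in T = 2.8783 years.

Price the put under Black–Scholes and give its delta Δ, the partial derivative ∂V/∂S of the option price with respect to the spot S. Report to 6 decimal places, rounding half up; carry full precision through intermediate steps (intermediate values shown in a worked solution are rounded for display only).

σ√T = 0.4985·√2.8783 = 0.845733
d₁ = (ln(S/K) + (r+σ²/2)T) / (σ√T) = (ln(212.14/172.03) + (0.0566+0.4985²/2)·2.8783) / 0.845733 = (0.209578 + 0.520544) / 0.845733 = 0.863300
d₂ = d₁ − σ√T = 0.863300 − 0.845733 = 0.017567
e^{−rT} = 0.849666
N(−d₁) = 0.193986,  N(−d₂) = 0.492992
Put price V = K·e^{−rT}·N(−d₂) − S·N(−d₁) = 72.059685 − 41.152235 = 30.907451
Δ = −N(−d₁) = -0.193986

price = 30.907451
Δ = -0.193986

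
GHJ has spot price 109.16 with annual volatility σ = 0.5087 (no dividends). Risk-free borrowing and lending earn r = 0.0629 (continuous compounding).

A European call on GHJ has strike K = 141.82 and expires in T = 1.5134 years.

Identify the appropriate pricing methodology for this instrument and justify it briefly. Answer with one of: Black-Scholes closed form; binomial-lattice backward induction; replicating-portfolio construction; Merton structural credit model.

framework: Black-Scholes closed form

Key observation: a European-exercise option on GHJ struck at 141.82 — a GBM underlying with constant parameters — admits an analytic price: the data contain no early exercise, no discrete tree, no debt structure.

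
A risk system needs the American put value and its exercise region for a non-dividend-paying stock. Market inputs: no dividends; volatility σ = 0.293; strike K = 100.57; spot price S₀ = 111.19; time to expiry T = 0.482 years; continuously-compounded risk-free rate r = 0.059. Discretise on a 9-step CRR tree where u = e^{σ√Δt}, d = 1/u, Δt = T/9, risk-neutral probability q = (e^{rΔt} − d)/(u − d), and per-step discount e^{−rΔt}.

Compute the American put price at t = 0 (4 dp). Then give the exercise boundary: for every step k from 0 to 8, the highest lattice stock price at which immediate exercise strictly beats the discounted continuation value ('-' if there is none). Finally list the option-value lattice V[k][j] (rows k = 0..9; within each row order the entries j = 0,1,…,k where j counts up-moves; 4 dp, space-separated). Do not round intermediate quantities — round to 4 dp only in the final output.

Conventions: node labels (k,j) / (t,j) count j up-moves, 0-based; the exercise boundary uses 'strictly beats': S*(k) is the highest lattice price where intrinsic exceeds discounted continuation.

price = 3.5217
boundary = - - - - - 79.2184 84.7762 79.2184 84.7762
tree:
3.5217
5.3783 1.7338
7.9970 2.8592 0.6475
11.5252 4.6077 1.1725 0.1398
16.0170 7.2184 2.0915 0.2840 0.0000
21.3516 10.9169 3.6582 0.5773 0.0000 0.0000
26.5450 15.7938 6.2310 1.1731 0.0000 0.0000 0.0000
31.3980 21.3516 10.2172 2.3840 0.0000 0.0000 0.0000 0.0000
35.9328 26.5450 15.7938 4.8449 0.0000 0.0000 0.0000 0.0000 0.0000
40.1703 31.3980 21.3516 9.8460 0.0000 0.0000 0.0000 0.0000 0.0000 0.0000

Δt=0.05356  u=1.07016  d=0.93444  q=0.50637  discount=0.99685
step 9 (expiry): payoffs max(K−S,0) = 40.1703 31.3980 21.3516 9.8460 0.0000 0.0000 0.0000 0.0000 0.0000 0.0000
step 8: (k=8,j=0): S=64.6372, K−S=35.9328, hold=35.6155 ⇒ V=35.9328 exercise | (k=8,j=1): S=74.0250, K−S=26.5450, hold=26.2277 ⇒ V=26.5450 exercise | (k=8,j=2): S=84.7762, K−S=15.7938, hold=15.4765 ⇒ V=15.7938 exercise | (k=8,j=3): S=97.0890, K−S=3.4810, hold=4.8449 ⇒ V=4.8449 continue | (k=8,j=4): S=111.1900, K−S=0.0000, hold=0.0000 ⇒ V=0.0000 continue | (k=8,j=5): S=127.3390, K−S=0.0000, hold=0.0000 ⇒ V=0.0000 continue | (k=8,j=6): S=145.8335, K−S=0.0000, hold=0.0000 ⇒ V=0.0000 continue | (k=8,j=7): S=167.0141, K−S=0.0000, hold=0.0000 ⇒ V=0.0000 continue | (k=8,j=8): S=191.2709, K−S=0.0000, hold=0.0000 ⇒ V=0.0000 continue  boundary S*=84.7762
step 7: (k=7,j=0): S=69.1720, K−S=31.3980, hold=31.0807 ⇒ V=31.3980 exercise | (k=7,j=1): S=79.2184, K−S=21.3516, hold=21.0343 ⇒ V=21.3516 exercise | (k=7,j=2): S=90.7240, K−S=9.8460, hold=10.2172 ⇒ V=10.2172 continue | (k=7,j=3): S=103.9005, K−S=0.0000, hold=2.3840 ⇒ V=2.3840 continue | (k=7,j=4): S=118.9909, K−S=0.0000, hold=0.0000 ⇒ V=0.0000 continue | (k=7,j=5): S=136.2729, K−S=0.0000, hold=0.0000 ⇒ V=0.0000 continue | (k=7,j=6): S=156.0649, K−S=0.0000, hold=0.0000 ⇒ V=0.0000 continue | (k=7,j=7): S=178.7314, K−S=0.0000, hold=0.0000 ⇒ V=0.0000 continue  boundary S*=79.2184
step 6: (k=6,j=0): S=74.0250, K−S=26.5450, hold=26.2277 ⇒ V=26.5450 exercise | (k=6,j=1): S=84.7762, K−S=15.7938, hold=15.6638 ⇒ V=15.7938 exercise | (k=6,j=2): S=97.0890, K−S=3.4810, hold=6.2310 ⇒ V=6.2310 continue | (k=6,j=3): S=111.1900, K−S=0.0000, hold=1.1731 ⇒ V=1.1731 continue | (k=6,j=4): S=127.3390, K−S=0.0000, hold=0.0000 ⇒ V=0.0000 continue | (k=6,j=5): S=145.8335, K−S=0.0000, hold=0.0000 ⇒ V=0.0000 continue | (k=6,j=6): S=167.0141, K−S=0.0000, hold=0.0000 ⇒ V=0.0000 continue  boundary S*=84.7762
step 5: (k=5,j=0): S=79.2184, K−S=21.3516, hold=21.0343 ⇒ V=21.3516 exercise | (k=5,j=1): S=90.7240, K−S=9.8460, hold=10.9169 ⇒ V=10.9169 continue | (k=5,j=2): S=103.9005, K−S=0.0000, hold=3.6582 ⇒ V=3.6582 continue | (k=5,j=3): S=118.9909, K−S=0.0000, hold=0.5773 ⇒ V=0.5773 continue | (k=5,j=4): S=136.2729, K−S=0.0000, hold=0.0000 ⇒ V=0.0000 continue | (k=5,j=5): S=156.0649, K−S=0.0000, hold=0.0000 ⇒ V=0.0000 continue  boundary S*=79.2184
step 4: (k=4,j=0): S=84.7762, K−S=15.7938, hold=16.0170 ⇒ V=16.0170 continue | (k=4,j=1): S=97.0890, K−S=3.4810, hold=7.2184 ⇒ V=7.2184 continue | (k=4,j=2): S=111.1900, K−S=0.0000, hold=2.0915 ⇒ V=2.0915 continue | (k=4,j=3): S=127.3390, K−S=0.0000, hold=0.2840 ⇒ V=0.2840 continue | (k=4,j=4): S=145.8335, K−S=0.0000, hold=0.0000 ⇒ V=0.0000 continue  boundary S*=-
step 3: (k=3,j=0): S=90.7240, K−S=9.8460, hold=11.5252 ⇒ V=11.5252 continue | (k=3,j=1): S=103.9005, K−S=0.0000, hold=4.6077 ⇒ V=4.6077 continue | (k=3,j=2): S=118.9909, K−S=0.0000, hold=1.1725 ⇒ V=1.1725 continue | (k=3,j=3): S=136.2729, K−S=0.0000, hold=0.1398 ⇒ V=0.1398 continue  boundary S*=-
step 2: (k=2,j=0): S=97.0890, K−S=3.4810, hold=7.9970 ⇒ V=7.9970 continue | (k=2,j=1): S=111.1900, K−S=0.0000, hold=2.8592 ⇒ V=2.8592 continue | (k=2,j=2): S=127.3390, K−S=0.0000, hold=0.6475 ⇒ V=0.6475 continue  boundary S*=-
step 1: (k=1,j=0): S=103.9005, K−S=0.0000, hold=5.3783 ⇒ V=5.3783 continue | (k=1,j=1): S=118.9909, K−S=0.0000, hold=1.7338 ⇒ V=1.7338 continue  boundary S*=-
step 0: (k=0,j=0): S=111.1900, K−S=0.0000, hold=3.5217 ⇒ V=3.5217 continue  boundary S*=-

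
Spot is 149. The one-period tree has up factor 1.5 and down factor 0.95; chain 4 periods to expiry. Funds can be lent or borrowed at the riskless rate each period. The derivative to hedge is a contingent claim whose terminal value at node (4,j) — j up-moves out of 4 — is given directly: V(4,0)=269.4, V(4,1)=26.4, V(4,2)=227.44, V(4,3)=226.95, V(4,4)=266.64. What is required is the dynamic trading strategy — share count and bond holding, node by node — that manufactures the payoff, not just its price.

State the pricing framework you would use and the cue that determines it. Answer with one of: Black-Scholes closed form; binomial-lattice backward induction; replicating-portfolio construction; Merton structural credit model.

framework: replicating-portfolio construction

Key observation: the task asks for the hedge itself — share and bond holdings at every node of the 4-period tree on spot 149 with factors 1.5/0.95 — which is exactly what the replicating-portfolio construction produces.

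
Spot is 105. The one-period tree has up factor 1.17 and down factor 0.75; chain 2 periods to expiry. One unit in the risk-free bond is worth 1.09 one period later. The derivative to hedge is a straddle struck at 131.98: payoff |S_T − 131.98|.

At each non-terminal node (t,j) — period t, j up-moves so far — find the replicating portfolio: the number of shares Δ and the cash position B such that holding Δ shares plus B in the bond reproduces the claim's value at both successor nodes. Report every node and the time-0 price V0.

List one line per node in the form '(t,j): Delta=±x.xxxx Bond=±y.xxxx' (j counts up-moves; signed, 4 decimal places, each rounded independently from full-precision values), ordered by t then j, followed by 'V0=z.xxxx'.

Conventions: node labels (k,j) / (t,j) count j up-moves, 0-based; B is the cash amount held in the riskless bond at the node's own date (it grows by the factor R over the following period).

No-arbitrage ⇒ martingale measure with p* = (R−d)/(u−d) = 0.8095.
Expiry values: V(2,0)=72.9175, V(2,1)=39.8425, V(2,2)=11.7545
Node (1,0) S=78.7500: V=(p*·39.8425+(1−p*)·72.9175)/1.09=42.3326; Δ=(39.8425−72.9175)/(92.1375−59.0625)=-1.0000; B=V−Δ·S=121.0826
Node (1,1) S=122.8500: V=(p*·11.7545+(1−p*)·39.8425)/1.09=15.6923; Δ=(11.7545−39.8425)/(143.7345−92.1375)=-0.5444; B=V−Δ·S=82.5685
Node (0,0) S=105.0000: V=(p*·15.6923+(1−p*)·42.3326)/1.09=19.0520; Δ=(15.6923−42.3326)/(122.8500−78.7500)=-0.6041; B=V−Δ·S=82.4812
As a check, the time-0 holding Δ(0,0)·S0 + B(0,0) comes to 19.0520 — exactly V0.

(0,0): Delta=-0.6041 Bond=82.4812
(1,0): Delta=-1.0000 Bond=121.0826
(1,1): Delta=-0.5444 Bond=82.5685
V0=19.0520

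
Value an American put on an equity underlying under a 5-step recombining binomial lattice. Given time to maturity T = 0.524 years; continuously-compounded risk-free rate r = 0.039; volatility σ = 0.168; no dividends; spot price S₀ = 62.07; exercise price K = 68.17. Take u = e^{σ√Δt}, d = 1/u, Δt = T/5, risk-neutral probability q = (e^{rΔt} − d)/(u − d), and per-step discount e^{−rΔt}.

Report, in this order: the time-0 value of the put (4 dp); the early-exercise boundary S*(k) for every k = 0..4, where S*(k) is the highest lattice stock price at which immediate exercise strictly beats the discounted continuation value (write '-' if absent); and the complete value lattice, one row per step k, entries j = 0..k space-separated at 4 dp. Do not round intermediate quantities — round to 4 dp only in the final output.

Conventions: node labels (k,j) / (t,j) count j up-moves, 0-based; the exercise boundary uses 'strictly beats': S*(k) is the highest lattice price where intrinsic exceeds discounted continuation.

price = 6.5483
boundary = - 58.7844 55.6727 58.7844 62.0700
tree:
6.5483
9.3856 4.0226
12.4973 6.2977 1.9876
15.4443 9.3856 3.5423 0.5911
18.2352 12.4973 6.1000 1.2470 0.0000
20.8785 15.4443 9.3856 2.6308 0.0000 0.0000

Δt=0.10480  u=1.05589  d=0.94707  q=0.52404  discount=0.99592
step 5 (expiry): payoffs max(K−S,0) = 20.8785 15.4443 9.3856 2.6308 0.0000 0.0000
step 4: (k=4,j=0): S=49.9348, K−S=18.2352, hold=17.9572 ⇒ V=18.2352 exercise | (k=4,j=1): S=55.6727, K−S=12.4973, hold=12.2192 ⇒ V=12.4973 exercise | (k=4,j=2): S=62.0700, K−S=6.1000, hold=5.8219 ⇒ V=6.1000 exercise | (k=4,j=3): S=69.2024, K−S=0.0000, hold=1.2470 ⇒ V=1.2470 continue | (k=4,j=4): S=77.1544, K−S=0.0000, hold=0.0000 ⇒ V=0.0000 continue  boundary S*=62.0700
step 3: (k=3,j=0): S=52.7257, K−S=15.4443, hold=15.1662 ⇒ V=15.4443 exercise | (k=3,j=1): S=58.7844, K−S=9.3856, hold=9.1075 ⇒ V=9.3856 exercise | (k=3,j=2): S=65.5392, K−S=2.6308, hold=3.5423 ⇒ V=3.5423 continue | (k=3,j=3): S=73.0703, K−S=0.0000, hold=0.5911 ⇒ V=0.5911 continue  boundary S*=58.7844
step 2: (k=2,j=0): S=55.6727, K−S=12.4973, hold=12.2192 ⇒ V=12.4973 exercise | (k=2,j=1): S=62.0700, K−S=6.1000, hold=6.2977 ⇒ V=6.2977 continue | (k=2,j=2): S=69.2024, K−S=0.0000, hold=1.9876 ⇒ V=1.9876 continue  boundary S*=55.6727
step 1: (k=1,j=0): S=58.7844, K−S=9.3856, hold=9.2107 ⇒ V=9.3856 exercise | (k=1,j=1): S=65.5392, K−S=2.6308, hold=4.0226 ⇒ V=4.0226 continue  boundary S*=58.7844
step 0: (k=0,j=0): S=62.0700, K−S=6.1000, hold=6.5483 ⇒ V=6.5483 continue  boundary S*=-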